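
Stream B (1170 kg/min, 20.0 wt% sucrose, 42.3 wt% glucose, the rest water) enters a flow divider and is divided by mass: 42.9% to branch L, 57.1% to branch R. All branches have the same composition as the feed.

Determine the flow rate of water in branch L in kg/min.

Branch L total = 0.429×1170 = 501.93 kg/min.
water in L = 0.377×501.93 = 189.23 kg/min.

189.2 kg/min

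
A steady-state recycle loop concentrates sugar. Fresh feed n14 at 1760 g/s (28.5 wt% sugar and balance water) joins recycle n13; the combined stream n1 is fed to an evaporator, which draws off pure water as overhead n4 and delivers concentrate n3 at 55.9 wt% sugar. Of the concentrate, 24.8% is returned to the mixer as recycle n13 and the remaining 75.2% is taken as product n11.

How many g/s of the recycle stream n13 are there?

295.9 g/s

Overall sugar balance (none leaves overhead): sugar in fresh feed = sugar in product, i.e. 1760×0.285 = (1−0.248)·n3·0.559.
n3 = 501.6/(0.559×0.752) = 1193.2 g/s.
Recycle n13 = 0.248×1193.2 = 295.92 g/s.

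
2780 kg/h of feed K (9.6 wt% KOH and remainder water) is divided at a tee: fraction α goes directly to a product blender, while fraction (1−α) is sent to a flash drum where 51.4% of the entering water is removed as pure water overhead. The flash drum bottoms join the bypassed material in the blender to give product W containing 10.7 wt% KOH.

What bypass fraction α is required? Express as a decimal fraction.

All 2780×0.096 = 266.88 kg/h of KOH reaches W, so W = 266.88/0.107 = 2494.2 kg/h and vapour = 285.79 kg/h.
The evaporator receives (1−α)·2780 of feed at 0.904 water and removes 0.514 of that water:
0.514×0.904×(1−α)×2780 = 285.79
(1−α) = 285.79/1291.7 = 0.2212;  α = 0.7788.

0.779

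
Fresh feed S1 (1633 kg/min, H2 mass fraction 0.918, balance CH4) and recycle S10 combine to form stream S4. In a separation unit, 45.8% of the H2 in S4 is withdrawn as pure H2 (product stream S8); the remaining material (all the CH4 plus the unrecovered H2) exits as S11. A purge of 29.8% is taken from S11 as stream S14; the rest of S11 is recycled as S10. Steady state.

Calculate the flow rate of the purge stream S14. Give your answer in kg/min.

524.7 kg/min

CH4 enters only via S1 and leaves only via the purge: 1633×0.082 = 0.298×(CH4 in S11), and the separation unit passes all CH4, so CH4 in S4 = CH4 in S11 = 449.35 kg/min.
H2 in S4: m_A = 1633×0.918 + (1−0.298)·(1−0.458)·m_A, so m_A = 1499.1/0.6195 = 2419.8 kg/min.
S11 = (1−0.458)×2419.8 + 449.35 = 1760.9 kg/min.
Purge S14 = 0.298×1760.9 = 524.74 kg/min.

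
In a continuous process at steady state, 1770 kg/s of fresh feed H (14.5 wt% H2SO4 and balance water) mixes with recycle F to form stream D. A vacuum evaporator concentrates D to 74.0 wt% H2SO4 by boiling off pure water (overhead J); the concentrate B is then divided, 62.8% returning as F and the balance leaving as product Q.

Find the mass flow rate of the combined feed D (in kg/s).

2355 kg/s

Overall H2SO4 balance (none leaves overhead): H2SO4 in fresh feed = H2SO4 in product, i.e. 1770×0.145 = (1−0.628)·B·0.740.
B = 256.65/(0.740×0.372) = 932.32 kg/s.
Recycle F = 0.628×932.32 = 585.5 kg/s.
Combined feed D = 1770 + 585.5 = 2355.5 kg/s.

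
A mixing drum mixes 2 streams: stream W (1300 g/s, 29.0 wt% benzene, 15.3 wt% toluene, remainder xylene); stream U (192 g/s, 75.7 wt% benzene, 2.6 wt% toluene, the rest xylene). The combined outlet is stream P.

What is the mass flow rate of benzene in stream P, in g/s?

benzene out = benzene in = 1300×0.290 + 192×0.757 = 522.34 g/s.

522.3 g/s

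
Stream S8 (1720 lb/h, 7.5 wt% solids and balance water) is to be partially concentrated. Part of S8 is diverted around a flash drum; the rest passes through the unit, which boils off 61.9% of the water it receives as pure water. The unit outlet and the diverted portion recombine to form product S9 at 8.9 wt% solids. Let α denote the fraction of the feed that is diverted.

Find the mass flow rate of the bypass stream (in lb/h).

1247 lb/h

All 1720×0.075 = 129 lb/h of solids reaches S9, so S9 = 129/0.089 = 1449.4 lb/h and vapour = 270.56 lb/h.
The evaporator receives (1−α)·1720 of feed at 0.925 water and removes 0.619 of that water:
0.619×0.925×(1−α)×1720 = 270.56
(1−α) = 270.56/984.83 = 0.2747;  α = 0.7253.
Bypass flow = 0.7253×1720 = 1247.5 lb/h.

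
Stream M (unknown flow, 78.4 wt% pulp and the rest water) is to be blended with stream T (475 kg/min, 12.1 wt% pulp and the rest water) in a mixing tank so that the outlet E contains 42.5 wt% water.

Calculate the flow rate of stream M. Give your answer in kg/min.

1032 kg/min

Let M be the unknown flow. Total out = 475 + M.
water balance: 417.52 + 0.216·M = 0.425·(475 + M)
(0.216 − 0.425)·M = 0.425×475 − 417.52 = -215.65
M = -215.65 / -0.209 = 1031.8 kg/min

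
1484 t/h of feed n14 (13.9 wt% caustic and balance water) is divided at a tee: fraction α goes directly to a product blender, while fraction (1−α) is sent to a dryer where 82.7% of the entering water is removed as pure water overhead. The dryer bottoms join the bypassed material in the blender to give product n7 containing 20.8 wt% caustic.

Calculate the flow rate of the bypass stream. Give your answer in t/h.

792.6 t/h

All 1484×0.139 = 206.28 t/h of caustic reaches n7, so n7 = 206.28/0.208 = 991.71 t/h and vapour = 492.29 t/h.
The evaporator receives (1−α)·1484 of feed at 0.861 water and removes 0.827 of that water:
0.827×0.861×(1−α)×1484 = 492.29
(1−α) = 492.29/1056.7 = 0.4659;  α = 0.5341.
Bypass flow = 0.5341×1484 = 792.63 t/h.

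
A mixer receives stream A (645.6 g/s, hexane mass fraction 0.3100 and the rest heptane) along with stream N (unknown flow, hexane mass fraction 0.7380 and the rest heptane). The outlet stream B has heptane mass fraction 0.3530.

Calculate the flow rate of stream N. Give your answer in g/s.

2391 g/s

Let N be the unknown flow. Total out = 645.6 + N.
heptane balance: 445.46 + 0.262·N = 0.353·(645.6 + N)
(0.262 − 0.353)·N = 0.353×645.6 − 445.46 = -217.57
N = -217.57 / -0.091 = 2390.8 g/s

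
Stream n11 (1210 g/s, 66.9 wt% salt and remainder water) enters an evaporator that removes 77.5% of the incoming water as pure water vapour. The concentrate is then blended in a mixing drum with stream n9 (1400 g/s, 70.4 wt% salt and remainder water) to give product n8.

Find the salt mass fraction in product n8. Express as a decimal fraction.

0.781

Vapour removed = 0.775×0.331×1210 = 310.4 g/s; concentrate = 899.6 g/s.
salt reaching the mixer = 809.49 (from concentrate) + 1400×0.704 = 1795.1 g/s.
Product flow = 899.6 + 1400 = 2299.6 g/s; salt fraction = 0.781.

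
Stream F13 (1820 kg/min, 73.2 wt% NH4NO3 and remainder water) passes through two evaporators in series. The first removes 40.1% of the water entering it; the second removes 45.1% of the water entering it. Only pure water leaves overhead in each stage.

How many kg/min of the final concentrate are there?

1493 kg/min

water in feed = 1820×0.268 = 487.76 kg/min.
After stage 1: water left = (1−0.401)×487.76 = 292.17; stream total = 1624.4 kg/min.
After stage 2: water left = (1−0.451)×292.17 = 160.4; final concentrate = 1492.6 kg/min.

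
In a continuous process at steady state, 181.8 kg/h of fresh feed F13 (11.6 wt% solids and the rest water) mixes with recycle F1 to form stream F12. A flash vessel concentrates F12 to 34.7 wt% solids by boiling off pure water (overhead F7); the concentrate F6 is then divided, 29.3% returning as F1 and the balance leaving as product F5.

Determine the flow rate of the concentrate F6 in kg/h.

Overall solids balance (none leaves overhead): solids in fresh feed = solids in product, i.e. 181.8×0.116 = (1−0.293)·F6·0.347.
F6 = 21.089/(0.347×0.707) = 85.961 kg/h.

85.96 kg/h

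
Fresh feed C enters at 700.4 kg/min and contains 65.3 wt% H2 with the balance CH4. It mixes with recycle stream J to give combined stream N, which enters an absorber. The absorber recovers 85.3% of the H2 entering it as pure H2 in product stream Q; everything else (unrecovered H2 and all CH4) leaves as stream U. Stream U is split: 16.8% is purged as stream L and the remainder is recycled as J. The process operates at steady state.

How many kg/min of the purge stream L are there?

255.9 kg/min

CH4 enters only via C and leaves only via the purge: 700.4×0.347 = 0.168×(CH4 in U), and the absorber passes all CH4, so CH4 in N = CH4 in U = 1446.7 kg/min.
H2 in N: m_A = 700.4×0.653 + (1−0.168)·(1−0.853)·m_A, so m_A = 457.36/0.8777 = 521.09 kg/min.
U = (1−0.853)×521.09 + 1446.7 = 1523.3 kg/min.
Purge L = 0.168×1523.3 = 255.91 kg/min.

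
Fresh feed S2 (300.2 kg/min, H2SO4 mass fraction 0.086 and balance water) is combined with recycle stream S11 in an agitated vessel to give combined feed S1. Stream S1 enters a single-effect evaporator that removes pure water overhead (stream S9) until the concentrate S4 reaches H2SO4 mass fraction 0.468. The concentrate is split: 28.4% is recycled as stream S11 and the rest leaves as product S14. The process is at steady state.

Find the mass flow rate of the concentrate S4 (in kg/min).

Overall H2SO4 balance (none leaves overhead): H2SO4 in fresh feed = H2SO4 in product, i.e. 300.2×0.086 = (1−0.284)·S4·0.468.
S4 = 25.817/(0.468×0.716) = 77.046 kg/min.

77.05 kg/min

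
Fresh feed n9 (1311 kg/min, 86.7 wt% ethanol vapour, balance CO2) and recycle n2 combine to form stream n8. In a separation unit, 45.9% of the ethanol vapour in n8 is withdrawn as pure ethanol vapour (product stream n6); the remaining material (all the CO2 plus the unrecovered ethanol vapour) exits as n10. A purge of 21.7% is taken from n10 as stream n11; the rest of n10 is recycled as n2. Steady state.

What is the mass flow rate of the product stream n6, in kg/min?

ethanol vapour in n8: m_A = 1311×0.867 + (1−0.217)·(1−0.459)·m_A, so m_A = 1136.6/0.5764 = 1972 kg/min.
Product n6 = 0.459×1972 = 905.13 kg/min.

905.1 kg/min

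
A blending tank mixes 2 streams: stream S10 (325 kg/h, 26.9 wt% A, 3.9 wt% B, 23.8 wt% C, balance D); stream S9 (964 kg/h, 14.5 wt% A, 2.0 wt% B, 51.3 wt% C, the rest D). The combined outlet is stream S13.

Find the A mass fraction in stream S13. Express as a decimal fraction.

Total flow out = 325 + 964 = 1289 kg/h.
A in = 325×0.269 + 964×0.145 = 227.21 kg/h.
A mass fraction in S13 = 227.21/1289 = 0.176.

0.176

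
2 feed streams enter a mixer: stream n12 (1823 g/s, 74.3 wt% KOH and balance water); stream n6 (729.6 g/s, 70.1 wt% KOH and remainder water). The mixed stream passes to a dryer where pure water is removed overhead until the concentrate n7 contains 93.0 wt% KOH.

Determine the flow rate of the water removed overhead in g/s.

KOH entering = 1823×0.743 + 729.6×0.701 = 1865.9 g/s.
All KOH reports to n7, so n7 = 1865.9/0.930 = 2006.4 g/s.
Total feed = 2552.6 g/s; overhead = 2552.6 − 2006.4 = 546.21 g/s.

546.2 g/s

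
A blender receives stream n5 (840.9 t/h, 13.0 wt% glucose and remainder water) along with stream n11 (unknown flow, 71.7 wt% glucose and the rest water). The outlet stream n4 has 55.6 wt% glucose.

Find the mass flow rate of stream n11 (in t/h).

2225 t/h

Let n11 be the unknown flow. Total out = 840.9 + n11.
glucose balance: 109.32 + 0.717·n11 = 0.556·(840.9 + n11)
(0.717 − 0.556)·n11 = 0.556×840.9 − 109.32 = 358.22
n11 = 358.22 / 0.161 = 2225 t/h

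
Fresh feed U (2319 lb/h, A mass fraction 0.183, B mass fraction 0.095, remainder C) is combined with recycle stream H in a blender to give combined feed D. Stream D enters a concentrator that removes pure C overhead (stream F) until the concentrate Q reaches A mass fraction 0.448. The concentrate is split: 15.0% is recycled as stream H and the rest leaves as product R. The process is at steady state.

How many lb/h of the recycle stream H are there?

Overall A balance (none leaves overhead): A in fresh feed = A in product, i.e. 2319×0.183 = (1−0.150)·Q·0.448.
Q = 424.38/(0.448×0.850) = 1114.4 lb/h.
Recycle H = 0.150×1114.4 = 167.17 lb/h.

167.2 lb/h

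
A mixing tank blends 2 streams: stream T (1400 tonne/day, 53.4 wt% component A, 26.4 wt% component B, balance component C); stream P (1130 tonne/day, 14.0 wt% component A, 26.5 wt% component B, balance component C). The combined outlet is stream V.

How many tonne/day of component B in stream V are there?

669 tonne/day

component B out = component B in = 1400×0.264 + 1130×0.265 = 669.05 tonne/day.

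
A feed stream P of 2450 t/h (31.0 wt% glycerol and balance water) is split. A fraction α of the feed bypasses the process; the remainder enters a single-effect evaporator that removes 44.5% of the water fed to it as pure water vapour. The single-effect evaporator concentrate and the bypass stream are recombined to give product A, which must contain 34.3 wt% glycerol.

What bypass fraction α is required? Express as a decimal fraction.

All 2450×0.310 = 759.5 t/h of glycerol reaches A, so A = 759.5/0.343 = 2214.3 t/h and vapour = 235.71 t/h.
The evaporator receives (1−α)·2450 of feed at 0.690 water and removes 0.445 of that water:
0.445×0.690×(1−α)×2450 = 235.71
(1−α) = 235.71/752.27 = 0.3133;  α = 0.6867.

0.687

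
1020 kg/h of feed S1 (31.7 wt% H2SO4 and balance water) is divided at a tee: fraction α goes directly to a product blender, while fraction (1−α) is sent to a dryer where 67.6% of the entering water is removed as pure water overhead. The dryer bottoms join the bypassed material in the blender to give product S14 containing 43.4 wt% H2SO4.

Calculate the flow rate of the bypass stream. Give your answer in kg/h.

424.4 kg/h

All 1020×0.317 = 323.34 kg/h of H2SO4 reaches S14, so S14 = 323.34/0.434 = 745.02 kg/h and vapour = 274.98 kg/h.
The evaporator receives (1−α)·1020 of feed at 0.683 water and removes 0.676 of that water:
0.676×0.683×(1−α)×1020 = 274.98
(1−α) = 274.98/470.94 = 0.5839;  α = 0.4161.
Bypass flow = 0.4161×1020 = 424.44 kg/h.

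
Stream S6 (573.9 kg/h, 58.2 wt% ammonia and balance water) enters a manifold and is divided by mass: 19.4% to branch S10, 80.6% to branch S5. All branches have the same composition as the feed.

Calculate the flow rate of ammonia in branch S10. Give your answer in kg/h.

Branch S10 total = 0.194×573.9 = 111.34 kg/h.
ammonia in S10 = 0.582×111.34 = 64.798 kg/h.

64.8 kg/h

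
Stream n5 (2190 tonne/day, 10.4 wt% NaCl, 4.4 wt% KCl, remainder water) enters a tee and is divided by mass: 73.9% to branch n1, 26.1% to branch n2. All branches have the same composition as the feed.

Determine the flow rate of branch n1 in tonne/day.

1618 tonne/day

Branch n1 flow = 0.739×2190 = 1618.4 tonne/day.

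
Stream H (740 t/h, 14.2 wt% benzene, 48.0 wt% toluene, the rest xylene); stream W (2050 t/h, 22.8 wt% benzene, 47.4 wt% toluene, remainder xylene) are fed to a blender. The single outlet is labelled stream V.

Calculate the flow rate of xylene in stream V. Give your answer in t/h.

xylene out = xylene in = 740×0.378 + 2050×0.298 = 890.62 t/h.

890.6 t/h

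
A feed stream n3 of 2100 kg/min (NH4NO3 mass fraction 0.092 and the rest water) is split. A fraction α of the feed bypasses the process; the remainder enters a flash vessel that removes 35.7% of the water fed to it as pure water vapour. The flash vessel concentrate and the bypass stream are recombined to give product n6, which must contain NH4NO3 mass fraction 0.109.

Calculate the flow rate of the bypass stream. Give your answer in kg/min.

1090 kg/min

All 2100×0.092 = 193.2 kg/min of NH4NO3 reaches n6, so n6 = 193.2/0.109 = 1772.5 kg/min and vapour = 327.52 kg/min.
The evaporator receives (1−α)·2100 of feed at 0.908 water and removes 0.357 of that water:
0.357×0.908×(1−α)×2100 = 327.52
(1−α) = 327.52/680.73 = 0.4811;  α = 0.5189.
Bypass flow = 0.5189×2100 = 1089.6 kg/min.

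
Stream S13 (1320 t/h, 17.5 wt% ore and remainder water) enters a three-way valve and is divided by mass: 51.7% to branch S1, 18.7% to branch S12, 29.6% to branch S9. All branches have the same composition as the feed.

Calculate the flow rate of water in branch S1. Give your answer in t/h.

563 t/h

Branch S1 total = 0.517×1320 = 682.44 t/h.
water in S1 = 0.825×682.44 = 563.01 t/h.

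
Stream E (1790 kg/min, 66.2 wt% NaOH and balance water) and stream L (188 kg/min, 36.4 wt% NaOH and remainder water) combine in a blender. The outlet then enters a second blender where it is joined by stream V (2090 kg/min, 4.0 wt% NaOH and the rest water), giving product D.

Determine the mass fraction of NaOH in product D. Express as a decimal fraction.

Overall, product flow = 4068 kg/min.
NaOH in = 1790×0.662 + 188×0.364 + 2090×0.040 = 1337 kg/min.
NaOH fraction in D = 0.329.

0.329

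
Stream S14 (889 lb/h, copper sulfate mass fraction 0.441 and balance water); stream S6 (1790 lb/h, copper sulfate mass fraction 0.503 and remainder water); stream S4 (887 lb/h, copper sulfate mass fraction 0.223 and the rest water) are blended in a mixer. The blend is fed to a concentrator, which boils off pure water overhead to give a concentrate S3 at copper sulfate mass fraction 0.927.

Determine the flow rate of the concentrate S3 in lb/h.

copper sulfate entering = 889×0.441 + 1790×0.503 + 887×0.223 = 1490.2 lb/h.
All copper sulfate reports to S3, so S3 = 1490.2/0.927 = 1607.6 lb/h.

1608 lb/h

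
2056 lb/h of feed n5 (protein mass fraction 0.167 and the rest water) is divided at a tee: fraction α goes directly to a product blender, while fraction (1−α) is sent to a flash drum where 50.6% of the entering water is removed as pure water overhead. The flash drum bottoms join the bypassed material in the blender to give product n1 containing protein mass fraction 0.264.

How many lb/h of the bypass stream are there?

263.8 lb/h

All 2056×0.167 = 343.35 lb/h of protein reaches n1, so n1 = 343.35/0.264 = 1300.6 lb/h and vapour = 755.42 lb/h.
The evaporator receives (1−α)·2056 of feed at 0.833 water and removes 0.506 of that water:
0.506×0.833×(1−α)×2056 = 755.42
(1−α) = 755.42/866.6 = 0.8717;  α = 0.1283.
Bypass flow = 0.1283×2056 = 263.76 lb/h.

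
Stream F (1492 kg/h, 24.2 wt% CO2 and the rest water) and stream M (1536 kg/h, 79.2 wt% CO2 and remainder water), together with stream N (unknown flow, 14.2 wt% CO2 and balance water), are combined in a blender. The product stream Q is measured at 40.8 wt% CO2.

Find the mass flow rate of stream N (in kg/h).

1286 kg/h

Let N be the unknown flow. Total out = 3028 + N.
CO2 balance: 1577.6 + 0.142·N = 0.408·(3028 + N)
(0.142 − 0.408)·N = 0.408×3028 − 1577.6 = -342.15
N = -342.15 / -0.266 = 1286.3 kg/h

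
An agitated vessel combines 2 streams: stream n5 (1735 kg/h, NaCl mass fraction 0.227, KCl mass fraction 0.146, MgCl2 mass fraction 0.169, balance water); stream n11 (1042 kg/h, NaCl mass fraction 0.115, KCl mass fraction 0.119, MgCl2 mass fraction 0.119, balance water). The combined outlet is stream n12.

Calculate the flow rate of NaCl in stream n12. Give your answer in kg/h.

513.7 kg/h

NaCl out = NaCl in = 1735×0.227 + 1042×0.115 = 513.68 kg/h.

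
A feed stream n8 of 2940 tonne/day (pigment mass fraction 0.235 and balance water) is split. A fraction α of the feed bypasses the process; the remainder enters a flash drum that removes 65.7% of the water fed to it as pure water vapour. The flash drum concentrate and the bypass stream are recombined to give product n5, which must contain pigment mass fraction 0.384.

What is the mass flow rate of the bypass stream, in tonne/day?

670.3 tonne/day

All 2940×0.235 = 690.9 tonne/day of pigment reaches n5, so n5 = 690.9/0.384 = 1799.2 tonne/day and vapour = 1140.8 tonne/day.
The evaporator receives (1−α)·2940 of feed at 0.765 water and removes 0.657 of that water:
0.657×0.765×(1−α)×2940 = 1140.8
(1−α) = 1140.8/1477.7 = 0.7720;  α = 0.2280.
Bypass flow = 0.2280×2940 = 670.26 tonne/day.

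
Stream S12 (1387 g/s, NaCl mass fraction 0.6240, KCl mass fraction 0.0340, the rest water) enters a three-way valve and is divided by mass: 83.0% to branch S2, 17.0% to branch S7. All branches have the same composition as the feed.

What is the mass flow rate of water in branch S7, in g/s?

80.64 g/s

Branch S7 total = 0.170×1387 = 235.79 g/s.
water in S7 = 0.342×235.79 = 80.64 g/s.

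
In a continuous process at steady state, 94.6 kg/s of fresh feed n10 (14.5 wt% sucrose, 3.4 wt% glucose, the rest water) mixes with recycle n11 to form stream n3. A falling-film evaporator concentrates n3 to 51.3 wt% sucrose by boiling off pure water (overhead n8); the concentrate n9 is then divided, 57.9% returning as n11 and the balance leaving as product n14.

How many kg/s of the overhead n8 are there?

Overall sucrose balance (none leaves overhead): sucrose in fresh feed = sucrose in product, i.e. 94.6×0.145 = (1−0.579)·n9·0.513.
n9 = 13.717/(0.513×0.421) = 63.513 kg/s.
Recycle n11 = 0.579×63.513 = 36.774 kg/s.
Combined feed n3 = 94.6 + 36.774 = 131.37 kg/s.
Overhead n8 = n3 − n9 = 131.37 − 63.513 = 67.861 kg/s.

67.86 kg/s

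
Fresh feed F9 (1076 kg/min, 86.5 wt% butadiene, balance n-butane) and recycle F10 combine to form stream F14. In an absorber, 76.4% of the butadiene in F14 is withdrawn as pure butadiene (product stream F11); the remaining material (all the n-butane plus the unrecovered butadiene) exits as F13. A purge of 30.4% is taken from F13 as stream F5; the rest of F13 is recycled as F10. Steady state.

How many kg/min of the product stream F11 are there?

850.8 kg/min

butadiene in F14: m_A = 1076×0.865 + (1−0.304)·(1−0.764)·m_A, so m_A = 930.74/0.8357 = 1113.7 kg/min.
Product F11 = 0.764×1113.7 = 850.84 kg/min.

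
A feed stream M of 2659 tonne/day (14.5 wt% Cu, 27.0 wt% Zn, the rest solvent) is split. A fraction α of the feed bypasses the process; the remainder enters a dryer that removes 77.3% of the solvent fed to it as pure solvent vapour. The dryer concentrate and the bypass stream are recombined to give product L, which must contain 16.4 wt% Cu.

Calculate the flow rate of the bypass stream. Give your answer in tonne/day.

All 2659×0.145 = 385.55 tonne/day of Cu reaches L, so L = 385.55/0.164 = 2350.9 tonne/day and vapour = 308.05 tonne/day.
The evaporator receives (1−α)·2659 of feed at 0.585 solvent and removes 0.773 of that solvent:
0.773×0.585×(1−α)×2659 = 308.05
(1−α) = 308.05/1202.4 = 0.2562;  α = 0.7438.
Bypass flow = 0.7438×2659 = 1977.8 tonne/day.

1978 tonne/day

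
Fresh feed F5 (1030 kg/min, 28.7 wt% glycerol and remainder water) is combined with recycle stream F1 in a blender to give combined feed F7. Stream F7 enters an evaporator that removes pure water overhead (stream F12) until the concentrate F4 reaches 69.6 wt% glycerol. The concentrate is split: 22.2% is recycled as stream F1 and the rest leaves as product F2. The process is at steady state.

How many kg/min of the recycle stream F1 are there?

121.2 kg/min

Overall glycerol balance (none leaves overhead): glycerol in fresh feed = glycerol in product, i.e. 1030×0.287 = (1−0.222)·F4·0.696.
F4 = 295.61/(0.696×0.778) = 545.92 kg/min.
Recycle F1 = 0.222×545.92 = 121.19 kg/min.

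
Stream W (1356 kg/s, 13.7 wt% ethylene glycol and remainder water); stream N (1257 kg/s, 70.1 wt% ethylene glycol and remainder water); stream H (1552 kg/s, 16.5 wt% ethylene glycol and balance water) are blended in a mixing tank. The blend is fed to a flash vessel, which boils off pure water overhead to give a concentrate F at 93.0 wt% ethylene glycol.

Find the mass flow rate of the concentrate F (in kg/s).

ethylene glycol entering = 1356×0.137 + 1257×0.701 + 1552×0.165 = 1323 kg/s.
All ethylene glycol reports to F, so F = 1323/0.930 = 1422.6 kg/s.

1423 kg/s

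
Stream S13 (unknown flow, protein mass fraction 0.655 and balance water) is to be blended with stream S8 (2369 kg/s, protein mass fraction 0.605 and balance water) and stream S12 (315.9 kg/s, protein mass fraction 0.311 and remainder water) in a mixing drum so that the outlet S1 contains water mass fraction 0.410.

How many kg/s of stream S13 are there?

809.2 kg/s

Let S13 be the unknown flow. Total out = 2684.9 + S13.
water balance: 1153.4 + 0.345·S13 = 0.410·(2684.9 + S13)
(0.345 − 0.410)·S13 = 0.410×2684.9 − 1153.4 = -52.601
S13 = -52.601 / -0.065 = 809.25 kg/s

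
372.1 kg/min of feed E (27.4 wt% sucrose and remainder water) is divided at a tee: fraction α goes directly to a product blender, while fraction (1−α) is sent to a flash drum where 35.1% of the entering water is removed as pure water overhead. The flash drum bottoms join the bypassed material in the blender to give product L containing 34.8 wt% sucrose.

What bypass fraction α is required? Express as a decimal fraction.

All 372.1×0.274 = 101.96 kg/min of sucrose reaches L, so L = 101.96/0.348 = 292.98 kg/min and vapour = 79.125 kg/min.
The evaporator receives (1−α)·372.1 of feed at 0.726 water and removes 0.351 of that water:
0.351×0.726×(1−α)×372.1 = 79.125
(1−α) = 79.125/94.821 = 0.8345;  α = 0.1655.

0.166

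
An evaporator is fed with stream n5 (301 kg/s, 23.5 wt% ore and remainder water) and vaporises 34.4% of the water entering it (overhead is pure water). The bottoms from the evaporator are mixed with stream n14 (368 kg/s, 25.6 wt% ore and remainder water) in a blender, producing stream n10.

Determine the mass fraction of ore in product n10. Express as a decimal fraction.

Vapour removed = 0.344×0.765×301 = 79.211 kg/s; concentrate = 221.79 kg/s.
ore reaching the mixer = 70.735 (from concentrate) + 368×0.256 = 164.94 kg/s.
Product flow = 221.79 + 368 = 589.79 kg/s; ore fraction = 0.280.

0.280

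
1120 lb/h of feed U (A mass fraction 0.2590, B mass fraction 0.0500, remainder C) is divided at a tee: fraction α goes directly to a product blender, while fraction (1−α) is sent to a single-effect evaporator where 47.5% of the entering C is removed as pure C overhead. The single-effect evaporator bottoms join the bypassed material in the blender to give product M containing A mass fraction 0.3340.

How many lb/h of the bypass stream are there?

All 1120×0.259 = 290.08 lb/h of A reaches M, so M = 290.08/0.334 = 868.5 lb/h and vapour = 251.5 lb/h.
The evaporator receives (1−α)·1120 of feed at 0.691 C and removes 0.475 of that C:
0.475×0.691×(1−α)×1120 = 251.5
(1−α) = 251.5/367.61 = 0.6841;  α = 0.3159.
Bypass flow = 0.3159×1120 = 353.77 lb/h.

353.8 lb/h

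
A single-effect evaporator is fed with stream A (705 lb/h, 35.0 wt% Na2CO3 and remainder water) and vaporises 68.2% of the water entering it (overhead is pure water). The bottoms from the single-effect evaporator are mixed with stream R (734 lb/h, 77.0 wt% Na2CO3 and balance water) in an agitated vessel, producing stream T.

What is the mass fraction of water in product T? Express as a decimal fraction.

0.279

Vapour removed = 0.682×0.650×705 = 312.53 lb/h; concentrate = 392.47 lb/h.
water reaching the mixer = 145.72 (from concentrate) + 734×0.230 = 314.54 lb/h.
Product flow = 392.47 + 734 = 1126.5 lb/h; water fraction = 0.279.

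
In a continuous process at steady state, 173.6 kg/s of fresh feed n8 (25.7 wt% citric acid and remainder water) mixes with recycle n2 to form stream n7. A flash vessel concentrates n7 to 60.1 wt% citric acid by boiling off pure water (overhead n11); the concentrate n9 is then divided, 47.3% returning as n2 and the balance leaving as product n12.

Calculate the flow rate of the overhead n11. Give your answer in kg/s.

Overall citric acid balance (none leaves overhead): citric acid in fresh feed = citric acid in product, i.e. 173.6×0.257 = (1−0.473)·n9·0.601.
n9 = 44.615/(0.601×0.527) = 140.86 kg/s.
Recycle n2 = 0.473×140.86 = 66.628 kg/s.
Combined feed n7 = 173.6 + 66.628 = 240.23 kg/s.
Overhead n11 = n7 − n9 = 240.23 − 140.86 = 99.365 kg/s.

99.37 kg/s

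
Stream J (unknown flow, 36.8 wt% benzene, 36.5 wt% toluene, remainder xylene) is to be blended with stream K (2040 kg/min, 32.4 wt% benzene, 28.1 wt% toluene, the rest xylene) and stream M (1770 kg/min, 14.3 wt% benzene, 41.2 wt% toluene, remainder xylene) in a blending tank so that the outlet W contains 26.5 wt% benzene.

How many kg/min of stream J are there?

Let J be the unknown flow. Total out = 3810 + J.
benzene balance: 914.07 + 0.368·J = 0.265·(3810 + J)
(0.368 − 0.265)·J = 0.265×3810 − 914.07 = 95.58
J = 95.58 / 0.103 = 927.96 kg/min

928 kg/min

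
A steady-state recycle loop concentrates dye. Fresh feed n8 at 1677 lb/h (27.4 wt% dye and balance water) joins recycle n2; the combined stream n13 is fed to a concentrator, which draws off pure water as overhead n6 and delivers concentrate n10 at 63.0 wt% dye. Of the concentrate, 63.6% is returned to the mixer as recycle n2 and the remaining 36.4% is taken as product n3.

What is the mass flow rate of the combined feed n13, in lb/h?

Overall dye balance (none leaves overhead): dye in fresh feed = dye in product, i.e. 1677×0.274 = (1−0.636)·n10·0.630.
n10 = 459.5/(0.630×0.364) = 2003.7 lb/h.
Recycle n2 = 0.636×2003.7 = 1274.4 lb/h.
Combined feed n13 = 1677 + 1274.4 = 2951.4 lb/h.

2951 lb/h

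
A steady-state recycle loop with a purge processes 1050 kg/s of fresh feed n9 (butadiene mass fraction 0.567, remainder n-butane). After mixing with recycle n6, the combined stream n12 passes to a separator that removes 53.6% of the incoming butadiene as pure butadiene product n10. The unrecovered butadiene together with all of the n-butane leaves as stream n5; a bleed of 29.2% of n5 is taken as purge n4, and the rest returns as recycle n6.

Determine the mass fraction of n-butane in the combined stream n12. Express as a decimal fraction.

0.637

n-butane enters only via n9 and leaves only via the purge: 1050×0.433 = 0.292×(n-butane in n5), and the separator passes all n-butane, so n-butane in n12 = n-butane in n5 = 1557 kg/s.
butadiene in n12: m_A = 1050×0.567 + (1−0.292)·(1−0.536)·m_A, so m_A = 595.35/0.6715 = 886.61 kg/s.
n12 = 886.61 + 1557 = 2443.6 kg/s.
n-butane fraction in n12 = 1557/2443.6 = 0.637.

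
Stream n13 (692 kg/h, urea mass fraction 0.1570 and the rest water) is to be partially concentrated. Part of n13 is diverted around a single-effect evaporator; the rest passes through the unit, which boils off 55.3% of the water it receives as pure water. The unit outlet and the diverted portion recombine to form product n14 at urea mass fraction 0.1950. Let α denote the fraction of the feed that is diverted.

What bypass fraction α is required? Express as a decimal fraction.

0.582

All 692×0.157 = 108.64 kg/h of urea reaches n14, so n14 = 108.64/0.195 = 557.15 kg/h and vapour = 134.85 kg/h.
The evaporator receives (1−α)·692 of feed at 0.843 water and removes 0.553 of that water:
0.553×0.843×(1−α)×692 = 134.85
(1−α) = 134.85/322.6 = 0.4180;  α = 0.5820.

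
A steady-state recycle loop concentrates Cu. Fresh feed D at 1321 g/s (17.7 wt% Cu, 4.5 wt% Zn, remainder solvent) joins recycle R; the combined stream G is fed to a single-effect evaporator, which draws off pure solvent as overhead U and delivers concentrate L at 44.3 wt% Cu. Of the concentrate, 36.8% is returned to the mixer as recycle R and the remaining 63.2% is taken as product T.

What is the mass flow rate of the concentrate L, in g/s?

Overall Cu balance (none leaves overhead): Cu in fresh feed = Cu in product, i.e. 1321×0.177 = (1−0.368)·L·0.443.
L = 233.82/(0.443×0.632) = 835.13 g/s.

835.1 g/s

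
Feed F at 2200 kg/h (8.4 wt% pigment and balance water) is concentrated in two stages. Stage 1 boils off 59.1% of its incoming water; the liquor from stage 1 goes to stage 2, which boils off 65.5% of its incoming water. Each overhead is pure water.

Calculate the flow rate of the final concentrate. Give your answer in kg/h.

469.2 kg/h

water in feed = 2200×0.916 = 2015.2 kg/h.
After stage 1: water left = (1−0.591)×2015.2 = 824.22; stream total = 1009 kg/h.
After stage 2: water left = (1−0.655)×824.22 = 284.35; final concentrate = 469.15 kg/h.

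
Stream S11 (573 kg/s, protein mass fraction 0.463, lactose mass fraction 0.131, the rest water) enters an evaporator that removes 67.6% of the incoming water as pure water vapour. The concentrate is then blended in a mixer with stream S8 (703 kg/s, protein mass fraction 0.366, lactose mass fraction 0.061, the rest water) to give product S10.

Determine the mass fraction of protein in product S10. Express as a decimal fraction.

0.467

Vapour removed = 0.676×0.406×573 = 157.26 kg/s; concentrate = 415.74 kg/s.
protein reaching the mixer = 265.3 (from concentrate) + 703×0.366 = 522.6 kg/s.
Product flow = 415.74 + 703 = 1118.7 kg/s; protein fraction = 0.467.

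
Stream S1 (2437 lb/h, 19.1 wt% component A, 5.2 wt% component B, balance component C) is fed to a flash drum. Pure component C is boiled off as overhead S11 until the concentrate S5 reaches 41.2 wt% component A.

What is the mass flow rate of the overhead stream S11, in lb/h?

1307 lb/h

component A is conserved: 2437×0.191 = 465.47 lb/h all reports to the concentrate.
Concentrate = 465.47/(target fraction) = 1129.8 lb/h.
Overhead = 2437 − 1129.8 = 1307.2 lb/h.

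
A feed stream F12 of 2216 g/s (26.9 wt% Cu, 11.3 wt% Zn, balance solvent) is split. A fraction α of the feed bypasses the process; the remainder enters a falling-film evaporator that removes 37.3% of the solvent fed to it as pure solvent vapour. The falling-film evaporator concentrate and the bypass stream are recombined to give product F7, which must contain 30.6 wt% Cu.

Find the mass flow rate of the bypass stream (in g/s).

All 2216×0.269 = 596.1 g/s of Cu reaches F7, so F7 = 596.1/0.306 = 1948.1 g/s and vapour = 267.95 g/s.
The evaporator receives (1−α)·2216 of feed at 0.618 solvent and removes 0.373 of that solvent:
0.373×0.618×(1−α)×2216 = 267.95
(1−α) = 267.95/510.82 = 0.5245;  α = 0.4755.
Bypass flow = 0.4755×2216 = 1053.6 g/s.

1054 g/s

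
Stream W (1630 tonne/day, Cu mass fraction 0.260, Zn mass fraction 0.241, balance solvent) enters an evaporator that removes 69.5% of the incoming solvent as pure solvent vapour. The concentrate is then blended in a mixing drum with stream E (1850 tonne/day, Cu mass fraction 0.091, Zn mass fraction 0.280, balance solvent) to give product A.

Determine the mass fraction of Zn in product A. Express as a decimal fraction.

0.312

Vapour removed = 0.695×0.499×1630 = 565.29 tonne/day; concentrate = 1064.7 tonne/day.
Zn reaching the mixer = 392.83 (from concentrate) + 1850×0.280 = 910.83 tonne/day.
Product flow = 1064.7 + 1850 = 2914.7 tonne/day; Zn fraction = 0.312.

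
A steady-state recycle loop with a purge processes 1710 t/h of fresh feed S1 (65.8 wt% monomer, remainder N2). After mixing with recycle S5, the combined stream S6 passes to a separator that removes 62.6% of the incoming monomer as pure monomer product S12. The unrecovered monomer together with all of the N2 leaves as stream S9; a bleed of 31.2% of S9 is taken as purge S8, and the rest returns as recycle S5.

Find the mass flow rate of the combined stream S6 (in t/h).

N2 enters only via S1 and leaves only via the purge: 1710×0.342 = 0.312×(N2 in S9), and the separator passes all N2, so N2 in S6 = N2 in S9 = 1874.4 t/h.
monomer in S6: m_A = 1710×0.658 + (1−0.312)·(1−0.626)·m_A, so m_A = 1125.2/0.7427 = 1515 t/h.
S6 = 1515 + 1874.4 = 3389.4 t/h.

3389 t/h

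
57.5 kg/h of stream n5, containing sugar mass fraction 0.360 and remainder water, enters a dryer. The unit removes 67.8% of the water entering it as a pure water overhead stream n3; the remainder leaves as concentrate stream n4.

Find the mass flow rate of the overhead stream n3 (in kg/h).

water entering = 57.5×0.640 = 36.8 kg/h; overhead removed = 0.678×36.8 = 24.95 kg/h.

24.95 kg/h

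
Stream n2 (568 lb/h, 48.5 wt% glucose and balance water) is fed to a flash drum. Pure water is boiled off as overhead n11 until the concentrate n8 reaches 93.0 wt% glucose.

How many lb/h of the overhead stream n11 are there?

271.8 lb/h

glucose is conserved: 568×0.485 = 275.48 lb/h all reports to the concentrate.
Concentrate = 275.48/(target fraction) = 296.22 lb/h.
Overhead = 568 − 296.22 = 271.78 lb/h.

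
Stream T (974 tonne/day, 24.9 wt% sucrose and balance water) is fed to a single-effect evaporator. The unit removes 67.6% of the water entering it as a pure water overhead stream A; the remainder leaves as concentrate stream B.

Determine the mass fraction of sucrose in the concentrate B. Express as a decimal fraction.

sucrose is not removed: 974×0.249 = 242.53 tonne/day of sucrose enters B.
water entering = 974×0.751 = 731.47 tonne/day; overhead removed = 0.676×731.47 = 494.48 tonne/day.
Concentrate = 974 − 494.48 = 479.52 tonne/day.
Mass fraction = 242.53/479.52 = 0.506.

0.506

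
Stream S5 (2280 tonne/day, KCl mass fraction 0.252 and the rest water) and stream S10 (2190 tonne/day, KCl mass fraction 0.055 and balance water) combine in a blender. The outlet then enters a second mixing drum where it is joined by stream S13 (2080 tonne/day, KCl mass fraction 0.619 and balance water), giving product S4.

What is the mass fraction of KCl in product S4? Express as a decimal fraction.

0.303

Overall, product flow = 6550 tonne/day.
KCl in = 2280×0.252 + 2190×0.055 + 2080×0.619 = 1982.5 tonne/day.
KCl fraction in S4 = 0.303.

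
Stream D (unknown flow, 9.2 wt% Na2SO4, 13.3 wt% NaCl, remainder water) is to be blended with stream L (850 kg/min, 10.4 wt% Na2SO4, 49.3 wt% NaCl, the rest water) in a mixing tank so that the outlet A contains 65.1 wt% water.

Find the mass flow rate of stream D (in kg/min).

1700 kg/min

Let D be the unknown flow. Total out = 850 + D.
water balance: 342.55 + 0.775·D = 0.651·(850 + D)
(0.775 − 0.651)·D = 0.651×850 − 342.55 = 210.8
D = 210.8 / 0.124 = 1700 kg/min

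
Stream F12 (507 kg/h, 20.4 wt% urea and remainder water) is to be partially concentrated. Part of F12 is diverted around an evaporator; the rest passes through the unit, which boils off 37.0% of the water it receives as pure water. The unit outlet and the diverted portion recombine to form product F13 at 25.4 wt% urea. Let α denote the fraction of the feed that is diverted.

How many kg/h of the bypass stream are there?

168.1 kg/h

All 507×0.204 = 103.43 kg/h of urea reaches F13, so F13 = 103.43/0.254 = 407.2 kg/h and vapour = 99.803 kg/h.
The evaporator receives (1−α)·507 of feed at 0.796 water and removes 0.370 of that water:
0.370×0.796×(1−α)×507 = 99.803
(1−α) = 99.803/149.32 = 0.6684;  α = 0.3316.
Bypass flow = 0.3316×507 = 168.13 kg/h.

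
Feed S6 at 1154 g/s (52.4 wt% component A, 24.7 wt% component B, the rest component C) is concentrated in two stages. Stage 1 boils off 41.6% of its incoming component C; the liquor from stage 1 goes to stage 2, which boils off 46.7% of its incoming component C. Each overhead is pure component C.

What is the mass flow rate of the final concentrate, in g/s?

972 g/s

component C in feed = 1154×0.229 = 264.27 g/s.
After stage 1: component C left = (1−0.416)×264.27 = 154.33; stream total = 1044.1 g/s.
After stage 2: component C left = (1−0.467)×154.33 = 82.259; final concentrate = 971.99 g/s.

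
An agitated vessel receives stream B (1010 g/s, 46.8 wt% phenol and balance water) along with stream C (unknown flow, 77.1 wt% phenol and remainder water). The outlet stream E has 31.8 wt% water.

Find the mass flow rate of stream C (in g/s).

Let C be the unknown flow. Total out = 1010 + C.
water balance: 537.32 + 0.229·C = 0.318·(1010 + C)
(0.229 − 0.318)·C = 0.318×1010 − 537.32 = -216.14
C = -216.14 / -0.089 = 2428.5 g/s

2429 g/s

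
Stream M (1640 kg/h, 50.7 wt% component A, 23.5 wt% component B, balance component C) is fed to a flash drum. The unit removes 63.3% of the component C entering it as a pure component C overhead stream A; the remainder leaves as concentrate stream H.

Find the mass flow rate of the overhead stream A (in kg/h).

component C entering = 1640×0.258 = 423.12 kg/h; overhead removed = 0.633×423.12 = 267.83 kg/h.

267.8 kg/h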